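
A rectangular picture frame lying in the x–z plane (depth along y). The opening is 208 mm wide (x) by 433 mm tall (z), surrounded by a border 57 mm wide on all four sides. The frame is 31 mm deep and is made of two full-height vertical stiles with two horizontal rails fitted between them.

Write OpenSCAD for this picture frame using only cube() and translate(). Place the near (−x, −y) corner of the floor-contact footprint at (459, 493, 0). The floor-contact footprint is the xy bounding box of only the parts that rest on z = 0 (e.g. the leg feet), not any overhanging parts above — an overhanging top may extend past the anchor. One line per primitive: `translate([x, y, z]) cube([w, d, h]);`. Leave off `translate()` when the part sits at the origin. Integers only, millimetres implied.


translate([459, 493, 0]) cube([57, 31, 547]);
translate([724, 493, 0]) cube([57, 31, 547]);
translate([516, 493, 0]) cube([208, 31, 57]);
translate([516, 493, 490]) cube([208, 31, 57]);


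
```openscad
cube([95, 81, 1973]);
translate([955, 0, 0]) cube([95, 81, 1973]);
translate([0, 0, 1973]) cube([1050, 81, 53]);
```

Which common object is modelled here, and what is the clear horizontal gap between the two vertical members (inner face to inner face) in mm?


A door frame. The clear opening width is 860 mm.

Two 1973 mm tall posts with a header on top — a door frame. The left jamb is 95 mm wide at x = 0; the right jamb starts at x = 955. The clear opening is 955 − 95 = 860 mm.


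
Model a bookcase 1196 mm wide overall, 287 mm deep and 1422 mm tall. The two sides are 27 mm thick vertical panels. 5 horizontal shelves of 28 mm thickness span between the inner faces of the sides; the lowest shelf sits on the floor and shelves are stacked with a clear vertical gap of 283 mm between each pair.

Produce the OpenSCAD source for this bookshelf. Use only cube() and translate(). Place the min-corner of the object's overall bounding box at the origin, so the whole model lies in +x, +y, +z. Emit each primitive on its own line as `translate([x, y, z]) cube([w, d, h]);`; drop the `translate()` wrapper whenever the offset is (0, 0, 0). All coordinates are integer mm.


cube([27, 287, 1422]);
translate([1169, 0, 0]) cube([27, 287, 1422]);
translate([27, 0, 0]) cube([1142, 287, 28]);
translate([27, 0, 311]) cube([1142, 287, 28]);
translate([27, 0, 622]) cube([1142, 287, 28]);
translate([27, 0, 933]) cube([1142, 287, 28]);
translate([27, 0, 1244]) cube([1142, 287, 28]);


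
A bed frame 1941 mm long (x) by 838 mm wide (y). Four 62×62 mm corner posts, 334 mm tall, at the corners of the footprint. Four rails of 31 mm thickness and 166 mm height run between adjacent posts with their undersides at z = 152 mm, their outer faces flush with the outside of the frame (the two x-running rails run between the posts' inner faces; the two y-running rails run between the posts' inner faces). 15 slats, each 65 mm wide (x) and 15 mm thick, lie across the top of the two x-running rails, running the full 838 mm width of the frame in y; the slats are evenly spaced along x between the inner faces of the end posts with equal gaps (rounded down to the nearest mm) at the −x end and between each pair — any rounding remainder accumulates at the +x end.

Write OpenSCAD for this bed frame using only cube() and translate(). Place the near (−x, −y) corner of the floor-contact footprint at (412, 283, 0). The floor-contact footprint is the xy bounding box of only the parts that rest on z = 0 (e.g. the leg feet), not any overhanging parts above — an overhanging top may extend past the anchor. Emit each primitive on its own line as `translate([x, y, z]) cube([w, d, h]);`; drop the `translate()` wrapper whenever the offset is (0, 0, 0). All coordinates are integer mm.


translate([412, 283, 0]) cube([62, 62, 334]);
translate([412, 1059, 0]) cube([62, 62, 334]);
translate([2291, 283, 0]) cube([62, 62, 334]);
translate([2291, 1059, 0]) cube([62, 62, 334]);
translate([474, 283, 152]) cube([1817, 31, 166]);
translate([474, 1090, 152]) cube([1817, 31, 166]);
translate([412, 345, 152]) cube([31, 714, 166]);
translate([2322, 345, 152]) cube([31, 714, 166]);
translate([526, 283, 318]) cube([65, 838, 15]);
translate([643, 283, 318]) cube([65, 838, 15]);
translate([760, 283, 318]) cube([65, 838, 15]);
translate([877, 283, 318]) cube([65, 838, 15]);
translate([994, 283, 318]) cube([65, 838, 15]);
translate([1111, 283, 318]) cube([65, 838, 15]);
translate([1228, 283, 318]) cube([65, 838, 15]);
translate([1345, 283, 318]) cube([65, 838, 15]);
translate([1462, 283, 318]) cube([65, 838, 15]);
translate([1579, 283, 318]) cube([65, 838, 15]);
translate([1696, 283, 318]) cube([65, 838, 15]);
translate([1813, 283, 318]) cube([65, 838, 15]);
translate([1930, 283, 318]) cube([65, 838, 15]);
translate([2047, 283, 318]) cube([65, 838, 15]);
translate([2164, 283, 318]) cube([65, 838, 15]);


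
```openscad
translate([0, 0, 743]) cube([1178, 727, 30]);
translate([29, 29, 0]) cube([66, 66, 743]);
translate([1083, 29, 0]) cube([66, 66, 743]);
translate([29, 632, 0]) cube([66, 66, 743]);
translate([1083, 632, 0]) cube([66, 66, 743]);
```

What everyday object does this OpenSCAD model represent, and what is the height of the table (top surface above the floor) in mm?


A table. The table height is 773 mm.

A 1178×727×30 slab sits at z = 743 on four 66 mm square posts — a table. The top surface is at 743 + 30 = 773 mm.


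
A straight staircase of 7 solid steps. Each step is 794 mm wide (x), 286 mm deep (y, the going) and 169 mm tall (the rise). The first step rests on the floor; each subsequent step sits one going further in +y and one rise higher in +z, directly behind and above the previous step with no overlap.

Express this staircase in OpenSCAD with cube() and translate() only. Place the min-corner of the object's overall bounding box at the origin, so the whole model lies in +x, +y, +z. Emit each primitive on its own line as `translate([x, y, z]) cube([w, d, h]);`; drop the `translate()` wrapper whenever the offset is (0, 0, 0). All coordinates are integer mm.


cube([794, 286, 169]);
translate([0, 286, 169]) cube([794, 286, 169]);
translate([0, 572, 338]) cube([794, 286, 169]);
translate([0, 858, 507]) cube([794, 286, 169]);
translate([0, 1144, 676]) cube([794, 286, 169]);
translate([0, 1430, 845]) cube([794, 286, 169]);
translate([0, 1716, 1014]) cube([794, 286, 169]);


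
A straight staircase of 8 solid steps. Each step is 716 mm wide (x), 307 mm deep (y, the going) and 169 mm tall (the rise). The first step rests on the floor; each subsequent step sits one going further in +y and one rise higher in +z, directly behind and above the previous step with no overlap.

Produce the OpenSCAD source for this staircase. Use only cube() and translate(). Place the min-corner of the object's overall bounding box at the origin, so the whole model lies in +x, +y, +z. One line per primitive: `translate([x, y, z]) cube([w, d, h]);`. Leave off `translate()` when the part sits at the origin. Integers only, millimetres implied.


cube([716, 307, 169]);
translate([0, 307, 169]) cube([716, 307, 169]);
translate([0, 614, 338]) cube([716, 307, 169]);
translate([0, 921, 507]) cube([716, 307, 169]);
translate([0, 1228, 676]) cube([716, 307, 169]);
translate([0, 1535, 845]) cube([716, 307, 169]);
translate([0, 1842, 1014]) cube([716, 307, 169]);
translate([0, 2149, 1183]) cube([716, 307, 169]);


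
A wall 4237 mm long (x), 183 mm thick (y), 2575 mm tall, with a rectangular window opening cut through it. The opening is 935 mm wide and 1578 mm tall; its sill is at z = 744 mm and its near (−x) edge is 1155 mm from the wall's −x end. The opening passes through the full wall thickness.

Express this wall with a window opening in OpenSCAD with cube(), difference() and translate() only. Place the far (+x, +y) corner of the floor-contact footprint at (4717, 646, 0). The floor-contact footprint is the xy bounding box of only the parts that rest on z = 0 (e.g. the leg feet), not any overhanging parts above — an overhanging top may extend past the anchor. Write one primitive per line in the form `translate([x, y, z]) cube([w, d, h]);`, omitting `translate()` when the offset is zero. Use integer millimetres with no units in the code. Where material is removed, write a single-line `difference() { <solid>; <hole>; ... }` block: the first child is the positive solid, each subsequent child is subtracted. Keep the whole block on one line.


difference() { translate([480, 463, 0]) cube([4237, 183, 2575]); translate([1635, 463, 744]) cube([935, 183, 1578]); }


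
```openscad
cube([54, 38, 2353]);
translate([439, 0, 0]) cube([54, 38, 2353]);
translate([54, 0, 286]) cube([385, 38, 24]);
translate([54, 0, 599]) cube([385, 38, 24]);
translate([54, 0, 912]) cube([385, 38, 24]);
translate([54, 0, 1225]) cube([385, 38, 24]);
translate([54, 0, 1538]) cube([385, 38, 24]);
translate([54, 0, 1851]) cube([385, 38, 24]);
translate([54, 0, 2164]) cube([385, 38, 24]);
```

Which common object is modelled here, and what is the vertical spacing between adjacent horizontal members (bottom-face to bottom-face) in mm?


A ladder. The rung spacing is 313 mm.

Two tall 54×38 posts with 7 short bars between them — a ladder. Adjacent rungs sit at z = 286 and z = 599, so the spacing is 599 − 286 = 313 mm.


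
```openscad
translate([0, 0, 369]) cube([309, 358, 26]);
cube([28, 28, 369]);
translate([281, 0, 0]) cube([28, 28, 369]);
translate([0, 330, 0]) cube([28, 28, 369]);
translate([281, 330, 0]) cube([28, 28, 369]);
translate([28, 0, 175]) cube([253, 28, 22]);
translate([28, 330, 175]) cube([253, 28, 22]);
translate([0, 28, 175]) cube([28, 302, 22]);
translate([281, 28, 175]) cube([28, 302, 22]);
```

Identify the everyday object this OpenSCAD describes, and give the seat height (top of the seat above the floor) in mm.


A stool. The seat height is 395 mm.

A 309×358×26 slab at z = 369 on four corner posts — a stool. The seat top is 369 + 26 = 395 mm.


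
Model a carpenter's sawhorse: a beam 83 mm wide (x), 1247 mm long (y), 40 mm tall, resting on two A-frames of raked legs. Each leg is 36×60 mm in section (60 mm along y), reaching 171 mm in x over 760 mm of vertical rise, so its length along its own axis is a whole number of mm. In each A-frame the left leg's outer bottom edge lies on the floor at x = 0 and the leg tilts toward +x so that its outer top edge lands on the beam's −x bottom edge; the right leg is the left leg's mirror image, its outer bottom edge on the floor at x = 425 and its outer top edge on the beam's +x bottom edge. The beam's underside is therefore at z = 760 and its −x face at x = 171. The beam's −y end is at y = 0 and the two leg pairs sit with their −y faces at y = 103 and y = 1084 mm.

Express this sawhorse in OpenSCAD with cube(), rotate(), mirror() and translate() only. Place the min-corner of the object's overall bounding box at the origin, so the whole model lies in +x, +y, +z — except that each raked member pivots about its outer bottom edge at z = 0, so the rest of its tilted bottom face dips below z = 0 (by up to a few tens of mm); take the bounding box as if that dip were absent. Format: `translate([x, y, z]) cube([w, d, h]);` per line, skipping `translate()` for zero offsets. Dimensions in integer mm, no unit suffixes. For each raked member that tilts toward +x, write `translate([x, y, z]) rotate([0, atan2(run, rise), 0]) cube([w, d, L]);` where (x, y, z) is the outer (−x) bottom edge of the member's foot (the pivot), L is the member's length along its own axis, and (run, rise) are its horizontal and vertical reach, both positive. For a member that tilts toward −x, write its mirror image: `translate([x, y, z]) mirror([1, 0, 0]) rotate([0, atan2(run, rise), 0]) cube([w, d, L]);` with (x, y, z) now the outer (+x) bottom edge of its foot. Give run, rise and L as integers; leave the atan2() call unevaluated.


// leg length = √(171² + 760²) = 779
// right-leg outer foot x = 2·171 + 83 = 425
// beam min-corner = (171, 0, 760)
translate([171, 0, 760]) cube([83, 1247, 40]);
translate([0, 103, 0]) rotate([0, atan2(171, 760), 0]) cube([36, 60, 779]);
translate([425, 103, 0]) mirror([1, 0, 0]) rotate([0, atan2(171, 760), 0]) cube([36, 60, 779]);
translate([0, 1084, 0]) rotate([0, atan2(171, 760), 0]) cube([36, 60, 779]);
translate([425, 1084, 0]) mirror([1, 0, 0]) rotate([0, atan2(171, 760), 0]) cube([36, 60, 779]);


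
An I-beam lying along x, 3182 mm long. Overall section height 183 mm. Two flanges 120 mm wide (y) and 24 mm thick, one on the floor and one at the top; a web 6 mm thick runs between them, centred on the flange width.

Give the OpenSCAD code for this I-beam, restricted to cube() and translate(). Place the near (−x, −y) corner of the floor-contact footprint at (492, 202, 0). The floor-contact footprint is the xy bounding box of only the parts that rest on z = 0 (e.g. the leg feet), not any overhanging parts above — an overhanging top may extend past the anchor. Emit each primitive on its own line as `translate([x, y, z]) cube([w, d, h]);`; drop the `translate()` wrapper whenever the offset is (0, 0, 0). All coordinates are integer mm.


translate([492, 202, 0]) cube([3182, 120, 24]);
translate([492, 259, 24]) cube([3182, 6, 135]);
translate([492, 202, 159]) cube([3182, 120, 24]);


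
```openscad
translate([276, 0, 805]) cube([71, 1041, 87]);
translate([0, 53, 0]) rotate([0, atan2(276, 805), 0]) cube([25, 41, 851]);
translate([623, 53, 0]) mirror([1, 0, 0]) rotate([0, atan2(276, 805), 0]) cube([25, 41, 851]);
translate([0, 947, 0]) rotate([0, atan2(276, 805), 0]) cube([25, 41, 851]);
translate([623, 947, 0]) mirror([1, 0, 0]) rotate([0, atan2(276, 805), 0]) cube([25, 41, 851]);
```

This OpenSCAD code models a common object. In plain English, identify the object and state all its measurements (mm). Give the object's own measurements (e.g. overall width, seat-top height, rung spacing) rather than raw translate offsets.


A sawhorse. A 71×1041×87 mm beam (x, y, z) sits on two A-frame leg pairs. Each pair is two raked legs of 25×41 mm section (41 mm along y) splaying symmetrically in x. Each leg rises 805 mm vertically over 276 mm of horizontal reach and is 851 mm long along its own axis. Every leg's outer bottom edge rests on the floor and its outer top edge meets a bottom edge of the beam — the left legs (tilting toward +x) meet the beam's −x bottom edge, the right legs (their mirror images, tilting toward −x) meet its +x bottom edge — so the leg tops tuck under the beam, the beam's underside is 805 mm above the floor, and the feet are 623 mm apart outside-to-outside with the beam centred between them. The two leg pairs are set in 53 mm from either end of the beam.


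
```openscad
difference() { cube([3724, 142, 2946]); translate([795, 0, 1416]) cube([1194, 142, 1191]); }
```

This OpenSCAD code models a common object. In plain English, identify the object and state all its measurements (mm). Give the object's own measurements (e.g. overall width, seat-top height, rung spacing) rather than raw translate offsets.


A wall 3724 mm long (x), 142 mm thick (y), 2946 mm tall, with a rectangular window opening cut through it. The opening is 1194 mm wide and 1191 mm tall; its sill is at z = 1416 mm and its near (−x) edge is 795 mm from the wall's −x end. The opening passes through the full wall thickness.


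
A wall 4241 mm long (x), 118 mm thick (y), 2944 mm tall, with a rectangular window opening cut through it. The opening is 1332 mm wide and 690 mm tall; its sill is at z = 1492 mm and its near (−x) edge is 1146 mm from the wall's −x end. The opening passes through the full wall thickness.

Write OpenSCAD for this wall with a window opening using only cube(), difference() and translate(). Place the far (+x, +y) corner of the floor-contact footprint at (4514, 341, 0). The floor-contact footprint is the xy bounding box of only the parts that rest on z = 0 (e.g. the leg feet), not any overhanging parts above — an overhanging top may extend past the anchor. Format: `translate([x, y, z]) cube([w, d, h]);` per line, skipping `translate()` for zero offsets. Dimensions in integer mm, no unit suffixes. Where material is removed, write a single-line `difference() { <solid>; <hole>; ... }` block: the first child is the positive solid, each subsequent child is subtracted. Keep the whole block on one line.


difference() { translate([273, 223, 0]) cube([4241, 118, 2944]); translate([1419, 223, 1492]) cube([1332, 118, 690]); }


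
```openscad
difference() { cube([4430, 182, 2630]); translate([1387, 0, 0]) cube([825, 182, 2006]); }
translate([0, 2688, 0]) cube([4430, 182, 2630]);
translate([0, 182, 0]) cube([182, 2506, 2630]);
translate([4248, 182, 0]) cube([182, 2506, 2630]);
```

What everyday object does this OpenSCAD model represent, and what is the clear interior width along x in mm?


A single room. The interior width is 4066 mm.

Four walls enclosing a rectangle with a door in the front wall — a room. Outside width 4430 minus two 182 mm walls gives 4066 mm.


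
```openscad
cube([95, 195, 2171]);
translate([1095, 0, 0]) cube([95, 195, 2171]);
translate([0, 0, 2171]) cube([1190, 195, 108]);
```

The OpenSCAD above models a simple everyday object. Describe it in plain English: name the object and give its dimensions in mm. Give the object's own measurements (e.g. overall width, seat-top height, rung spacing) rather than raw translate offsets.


A door frame. The clear opening is 1000 mm wide and 2171 mm high. Two 95 mm wide jambs, 195 mm deep, stand either side of the opening from the floor to the top of the opening. A 108 mm thick head sits across the top of both jambs, spanning the full outside width of the frame.


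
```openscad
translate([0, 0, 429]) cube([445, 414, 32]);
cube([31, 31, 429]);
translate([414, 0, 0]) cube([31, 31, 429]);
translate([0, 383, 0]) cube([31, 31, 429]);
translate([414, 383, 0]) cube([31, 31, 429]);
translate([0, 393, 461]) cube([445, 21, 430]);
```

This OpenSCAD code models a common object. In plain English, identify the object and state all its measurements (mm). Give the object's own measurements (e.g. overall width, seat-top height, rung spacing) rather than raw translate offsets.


A chair. The seat is a 445×414×32 mm slab with its top at z = 461 mm, on four 31×31 mm corner legs (flush with the seat edges, standing on z = 0). A flat backrest 21 mm thick, 430 mm tall, spans the full seat width and rises from the seat top along its +y edge, rear face flush with the rear of the seat.


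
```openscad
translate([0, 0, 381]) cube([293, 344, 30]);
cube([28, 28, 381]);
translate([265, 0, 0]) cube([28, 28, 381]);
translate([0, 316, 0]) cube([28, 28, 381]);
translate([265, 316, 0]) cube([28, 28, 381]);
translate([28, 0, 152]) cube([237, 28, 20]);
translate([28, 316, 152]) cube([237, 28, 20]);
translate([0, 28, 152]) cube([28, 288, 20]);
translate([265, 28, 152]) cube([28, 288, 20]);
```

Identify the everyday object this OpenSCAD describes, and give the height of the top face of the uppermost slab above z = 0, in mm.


A stool. The seat height is 411 mm.

A 293×344×30 slab at z = 381 on four corner posts — a stool. The seat top is 381 + 30 = 411 mm.


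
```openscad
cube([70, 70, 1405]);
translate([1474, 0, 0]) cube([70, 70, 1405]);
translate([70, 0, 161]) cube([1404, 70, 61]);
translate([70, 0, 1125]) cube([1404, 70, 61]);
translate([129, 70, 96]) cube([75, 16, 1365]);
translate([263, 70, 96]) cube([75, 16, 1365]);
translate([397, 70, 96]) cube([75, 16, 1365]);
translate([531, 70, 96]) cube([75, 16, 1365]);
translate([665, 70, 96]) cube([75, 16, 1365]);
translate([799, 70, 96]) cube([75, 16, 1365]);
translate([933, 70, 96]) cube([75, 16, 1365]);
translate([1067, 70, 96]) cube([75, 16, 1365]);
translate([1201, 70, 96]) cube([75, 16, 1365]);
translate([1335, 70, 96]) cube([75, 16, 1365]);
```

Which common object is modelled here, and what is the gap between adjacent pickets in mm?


A fence section. The picket gap is 59 mm.

Two posts, two rails, 10 pickets — a fence section. Span 1404 mm holds 10 pickets of 75 mm with 11 equal gaps: ⌊(1404 − 10·75) / 11⌋ = 59 mm.


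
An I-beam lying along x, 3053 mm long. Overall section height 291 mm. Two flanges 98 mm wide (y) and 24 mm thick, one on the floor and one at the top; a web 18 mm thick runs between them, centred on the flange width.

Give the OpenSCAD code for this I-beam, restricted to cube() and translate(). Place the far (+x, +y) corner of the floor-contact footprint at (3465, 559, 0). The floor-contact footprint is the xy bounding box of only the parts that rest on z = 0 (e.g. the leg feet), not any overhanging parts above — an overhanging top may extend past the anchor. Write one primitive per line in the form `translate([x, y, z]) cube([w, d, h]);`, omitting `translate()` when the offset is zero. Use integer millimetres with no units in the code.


translate([412, 461, 0]) cube([3053, 98, 24]);
translate([412, 501, 24]) cube([3053, 18, 243]);
translate([412, 461, 267]) cube([3053, 98, 24]);


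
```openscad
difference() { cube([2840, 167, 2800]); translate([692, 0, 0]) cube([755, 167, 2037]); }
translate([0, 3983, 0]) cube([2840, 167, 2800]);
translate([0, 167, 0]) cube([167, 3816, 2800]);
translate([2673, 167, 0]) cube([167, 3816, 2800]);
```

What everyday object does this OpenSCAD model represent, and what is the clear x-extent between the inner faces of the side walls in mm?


A single room. The interior width is 2506 mm.

Four walls enclosing a rectangle with a door in the front wall — a room. Outside width 2840 minus two 167 mm walls gives 2506 mm.


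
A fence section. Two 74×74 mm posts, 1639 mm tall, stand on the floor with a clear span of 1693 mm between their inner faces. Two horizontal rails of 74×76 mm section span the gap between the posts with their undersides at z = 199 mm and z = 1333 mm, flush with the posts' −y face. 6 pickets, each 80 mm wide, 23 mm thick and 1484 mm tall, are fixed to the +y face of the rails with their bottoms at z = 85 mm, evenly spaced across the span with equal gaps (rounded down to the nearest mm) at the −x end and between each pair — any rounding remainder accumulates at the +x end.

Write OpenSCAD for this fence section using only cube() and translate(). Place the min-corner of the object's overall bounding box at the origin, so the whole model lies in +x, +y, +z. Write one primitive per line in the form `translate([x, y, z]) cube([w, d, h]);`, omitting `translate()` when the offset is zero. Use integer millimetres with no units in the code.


cube([74, 74, 1639]);
translate([1767, 0, 0]) cube([74, 74, 1639]);
translate([74, 0, 199]) cube([1693, 74, 76]);
translate([74, 0, 1333]) cube([1693, 74, 76]);
translate([247, 74, 85]) cube([80, 23, 1484]);
translate([500, 74, 85]) cube([80, 23, 1484]);
translate([753, 74, 85]) cube([80, 23, 1484]);
translate([1006, 74, 85]) cube([80, 23, 1484]);
translate([1259, 74, 85]) cube([80, 23, 1484]);
translate([1512, 74, 85]) cube([80, 23, 1484]);


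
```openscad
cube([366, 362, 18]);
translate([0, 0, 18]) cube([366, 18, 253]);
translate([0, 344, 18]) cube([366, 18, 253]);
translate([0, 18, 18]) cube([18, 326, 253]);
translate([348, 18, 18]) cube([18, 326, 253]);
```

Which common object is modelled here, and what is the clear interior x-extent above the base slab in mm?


An open box. The internal width is 330 mm.

A 366×362 base slab with four walls standing on it — an open box. The base is 366 mm wide and the walls are 18 mm thick, so the internal width is 366 − 2 × 18 = 330 mm.


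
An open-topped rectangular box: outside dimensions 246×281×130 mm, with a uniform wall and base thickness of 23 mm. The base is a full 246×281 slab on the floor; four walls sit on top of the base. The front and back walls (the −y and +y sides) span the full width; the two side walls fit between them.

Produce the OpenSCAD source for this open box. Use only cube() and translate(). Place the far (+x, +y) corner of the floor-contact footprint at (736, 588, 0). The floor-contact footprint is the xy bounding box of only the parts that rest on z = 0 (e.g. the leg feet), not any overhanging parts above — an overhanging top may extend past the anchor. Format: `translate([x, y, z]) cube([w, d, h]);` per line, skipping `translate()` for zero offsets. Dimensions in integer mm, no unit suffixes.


translate([490, 307, 0]) cube([246, 281, 23]);
translate([490, 307, 23]) cube([246, 23, 107]);
translate([490, 565, 23]) cube([246, 23, 107]);
translate([490, 330, 23]) cube([23, 235, 107]);
translate([713, 330, 23]) cube([23, 235, 107]);


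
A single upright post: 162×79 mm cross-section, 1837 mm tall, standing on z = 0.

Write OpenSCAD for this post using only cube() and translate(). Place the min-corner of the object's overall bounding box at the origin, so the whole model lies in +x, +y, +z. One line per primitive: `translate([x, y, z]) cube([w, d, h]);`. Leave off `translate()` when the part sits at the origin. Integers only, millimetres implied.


cube([162, 79, 1837]);


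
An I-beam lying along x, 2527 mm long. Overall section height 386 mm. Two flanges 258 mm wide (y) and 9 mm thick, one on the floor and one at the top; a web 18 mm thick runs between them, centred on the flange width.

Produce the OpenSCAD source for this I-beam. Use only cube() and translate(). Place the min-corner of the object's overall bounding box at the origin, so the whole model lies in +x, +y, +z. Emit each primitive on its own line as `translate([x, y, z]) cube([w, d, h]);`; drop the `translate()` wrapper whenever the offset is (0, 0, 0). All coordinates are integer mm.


cube([2527, 258, 9]);
translate([0, 120, 9]) cube([2527, 18, 368]);
translate([0, 0, 377]) cube([2527, 258, 9]);


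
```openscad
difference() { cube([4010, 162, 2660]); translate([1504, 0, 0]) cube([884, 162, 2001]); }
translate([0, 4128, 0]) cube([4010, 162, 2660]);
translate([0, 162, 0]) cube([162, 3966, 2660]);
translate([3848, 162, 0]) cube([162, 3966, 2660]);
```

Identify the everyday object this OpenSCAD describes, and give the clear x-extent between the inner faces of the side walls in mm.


A single room. The interior width is 3686 mm.

Four walls enclosing a rectangle with a door in the front wall — a room. Outside width 4010 minus two 162 mm walls gives 3686 mm.


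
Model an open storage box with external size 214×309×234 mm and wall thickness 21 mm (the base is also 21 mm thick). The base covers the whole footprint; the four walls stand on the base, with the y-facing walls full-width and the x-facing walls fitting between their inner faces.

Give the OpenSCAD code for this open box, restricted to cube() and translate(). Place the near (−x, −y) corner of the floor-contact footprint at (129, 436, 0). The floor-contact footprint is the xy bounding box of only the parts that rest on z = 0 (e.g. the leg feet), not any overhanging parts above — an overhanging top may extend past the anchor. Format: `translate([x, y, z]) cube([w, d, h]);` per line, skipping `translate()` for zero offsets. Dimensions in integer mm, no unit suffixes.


translate([129, 436, 0]) cube([214, 309, 21]);
translate([129, 436, 21]) cube([214, 21, 213]);
translate([129, 724, 21]) cube([214, 21, 213]);
translate([129, 457, 21]) cube([21, 267, 213]);
translate([322, 457, 21]) cube([21, 267, 213]);


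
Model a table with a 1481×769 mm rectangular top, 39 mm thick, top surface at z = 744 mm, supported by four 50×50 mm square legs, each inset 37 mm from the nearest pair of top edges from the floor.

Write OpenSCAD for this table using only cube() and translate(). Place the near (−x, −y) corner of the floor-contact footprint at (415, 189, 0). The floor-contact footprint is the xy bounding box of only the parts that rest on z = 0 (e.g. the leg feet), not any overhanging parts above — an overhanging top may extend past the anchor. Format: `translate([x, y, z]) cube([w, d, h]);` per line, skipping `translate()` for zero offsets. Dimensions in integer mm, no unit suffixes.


// leg_h = 744 - 39 = 705
translate([378, 152, 705]) cube([1481, 769, 39]);
translate([415, 189, 0]) cube([50, 50, 705]);
translate([1772, 189, 0]) cube([50, 50, 705]);
translate([415, 834, 0]) cube([50, 50, 705]);
translate([1772, 834, 0]) cube([50, 50, 705]);


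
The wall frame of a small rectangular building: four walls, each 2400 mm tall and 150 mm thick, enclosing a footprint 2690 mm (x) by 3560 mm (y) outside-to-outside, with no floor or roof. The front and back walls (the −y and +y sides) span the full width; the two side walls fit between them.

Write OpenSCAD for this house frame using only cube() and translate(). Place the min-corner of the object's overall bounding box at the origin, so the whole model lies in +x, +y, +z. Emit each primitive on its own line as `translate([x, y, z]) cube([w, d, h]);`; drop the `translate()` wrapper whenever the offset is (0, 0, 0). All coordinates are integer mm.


cube([2690, 150, 2400]);
translate([0, 3410, 0]) cube([2690, 150, 2400]);
translate([0, 150, 0]) cube([150, 3260, 2400]);
translate([2540, 150, 0]) cube([150, 3260, 2400]);


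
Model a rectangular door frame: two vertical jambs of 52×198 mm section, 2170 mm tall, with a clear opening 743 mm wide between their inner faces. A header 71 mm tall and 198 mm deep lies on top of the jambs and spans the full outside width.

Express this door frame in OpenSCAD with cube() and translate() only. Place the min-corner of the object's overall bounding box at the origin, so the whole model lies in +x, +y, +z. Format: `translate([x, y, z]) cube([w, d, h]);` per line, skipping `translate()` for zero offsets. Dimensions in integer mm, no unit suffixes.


cube([52, 198, 2170]);
translate([795, 0, 0]) cube([52, 198, 2170]);
translate([0, 0, 2170]) cube([847, 198, 71]);


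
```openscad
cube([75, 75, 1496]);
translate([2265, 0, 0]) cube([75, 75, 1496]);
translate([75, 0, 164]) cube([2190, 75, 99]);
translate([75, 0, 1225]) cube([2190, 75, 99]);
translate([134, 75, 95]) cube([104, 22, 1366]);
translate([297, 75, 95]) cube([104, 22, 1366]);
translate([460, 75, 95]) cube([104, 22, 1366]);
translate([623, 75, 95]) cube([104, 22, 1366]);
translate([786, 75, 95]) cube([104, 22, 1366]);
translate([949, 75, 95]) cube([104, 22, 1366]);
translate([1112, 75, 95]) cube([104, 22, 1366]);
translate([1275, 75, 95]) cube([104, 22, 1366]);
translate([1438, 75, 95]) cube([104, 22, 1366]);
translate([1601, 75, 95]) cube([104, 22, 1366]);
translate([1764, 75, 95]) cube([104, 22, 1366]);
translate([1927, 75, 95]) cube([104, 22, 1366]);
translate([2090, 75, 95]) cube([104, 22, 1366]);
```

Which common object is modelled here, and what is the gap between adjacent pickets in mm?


A fence section. The picket gap is 59 mm.

Two posts, two rails, 13 pickets — a fence section. Span 2190 mm holds 13 pickets of 104 mm with 14 equal gaps: ⌊(2190 − 13·104) / 14⌋ = 59 mm.


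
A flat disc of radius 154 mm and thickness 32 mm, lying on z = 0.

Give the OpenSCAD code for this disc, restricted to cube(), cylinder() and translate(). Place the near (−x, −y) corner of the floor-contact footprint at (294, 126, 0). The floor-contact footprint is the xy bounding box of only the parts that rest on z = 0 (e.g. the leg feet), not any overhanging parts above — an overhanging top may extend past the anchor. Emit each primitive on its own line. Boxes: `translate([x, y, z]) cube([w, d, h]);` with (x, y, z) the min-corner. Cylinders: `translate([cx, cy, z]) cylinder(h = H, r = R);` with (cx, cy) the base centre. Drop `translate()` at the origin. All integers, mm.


translate([448, 280, 0]) cylinder(h = 32, r = 154);


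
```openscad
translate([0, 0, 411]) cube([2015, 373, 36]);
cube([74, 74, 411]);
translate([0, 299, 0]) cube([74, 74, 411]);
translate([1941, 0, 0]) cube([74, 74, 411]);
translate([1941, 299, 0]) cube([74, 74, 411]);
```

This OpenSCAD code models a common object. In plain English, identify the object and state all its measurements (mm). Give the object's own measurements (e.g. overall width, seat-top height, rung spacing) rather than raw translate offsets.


A bench: a 2015×373 mm seat slab, 36 mm thick, top at z = 447 mm, on four 74×74 mm square legs flush with the seat corners and standing on z = 0.


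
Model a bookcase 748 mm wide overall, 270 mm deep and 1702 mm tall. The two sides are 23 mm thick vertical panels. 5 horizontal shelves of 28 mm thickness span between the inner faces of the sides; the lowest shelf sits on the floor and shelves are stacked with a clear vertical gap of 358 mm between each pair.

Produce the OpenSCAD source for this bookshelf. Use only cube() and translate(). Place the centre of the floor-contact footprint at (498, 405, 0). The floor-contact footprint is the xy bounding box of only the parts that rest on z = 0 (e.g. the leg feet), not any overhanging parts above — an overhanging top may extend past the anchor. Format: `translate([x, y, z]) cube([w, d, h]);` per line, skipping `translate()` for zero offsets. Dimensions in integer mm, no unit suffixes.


translate([124, 270, 0]) cube([23, 270, 1702]);
translate([849, 270, 0]) cube([23, 270, 1702]);
translate([147, 270, 0]) cube([702, 270, 28]);
translate([147, 270, 386]) cube([702, 270, 28]);
translate([147, 270, 772]) cube([702, 270, 28]);
translate([147, 270, 1158]) cube([702, 270, 28]);
translate([147, 270, 1544]) cube([702, 270, 28]);


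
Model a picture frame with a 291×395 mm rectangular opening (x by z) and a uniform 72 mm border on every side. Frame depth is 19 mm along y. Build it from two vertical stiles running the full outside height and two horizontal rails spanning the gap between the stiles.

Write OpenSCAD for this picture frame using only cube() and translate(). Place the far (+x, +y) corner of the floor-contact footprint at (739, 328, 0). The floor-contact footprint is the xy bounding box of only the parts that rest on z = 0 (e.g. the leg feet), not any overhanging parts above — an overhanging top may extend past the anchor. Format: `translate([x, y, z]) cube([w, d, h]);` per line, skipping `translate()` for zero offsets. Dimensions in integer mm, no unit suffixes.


translate([304, 309, 0]) cube([72, 19, 539]);
translate([667, 309, 0]) cube([72, 19, 539]);
translate([376, 309, 0]) cube([291, 19, 72]);
translate([376, 309, 467]) cube([291, 19, 72]);


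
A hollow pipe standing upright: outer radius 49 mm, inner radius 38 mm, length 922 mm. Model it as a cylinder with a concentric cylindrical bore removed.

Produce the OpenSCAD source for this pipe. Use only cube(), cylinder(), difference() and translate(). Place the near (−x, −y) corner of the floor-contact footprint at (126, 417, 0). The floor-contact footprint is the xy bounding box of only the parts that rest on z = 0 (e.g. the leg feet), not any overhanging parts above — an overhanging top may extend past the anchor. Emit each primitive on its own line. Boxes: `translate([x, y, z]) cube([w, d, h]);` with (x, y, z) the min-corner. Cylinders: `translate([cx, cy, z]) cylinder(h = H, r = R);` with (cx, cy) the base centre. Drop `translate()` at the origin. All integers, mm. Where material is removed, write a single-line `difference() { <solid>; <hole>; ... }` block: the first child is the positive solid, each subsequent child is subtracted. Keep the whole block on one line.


difference() { translate([175, 466, 0]) cylinder(h = 922, r = 49); translate([175, 466, 0]) cylinder(h = 922, r = 38); }


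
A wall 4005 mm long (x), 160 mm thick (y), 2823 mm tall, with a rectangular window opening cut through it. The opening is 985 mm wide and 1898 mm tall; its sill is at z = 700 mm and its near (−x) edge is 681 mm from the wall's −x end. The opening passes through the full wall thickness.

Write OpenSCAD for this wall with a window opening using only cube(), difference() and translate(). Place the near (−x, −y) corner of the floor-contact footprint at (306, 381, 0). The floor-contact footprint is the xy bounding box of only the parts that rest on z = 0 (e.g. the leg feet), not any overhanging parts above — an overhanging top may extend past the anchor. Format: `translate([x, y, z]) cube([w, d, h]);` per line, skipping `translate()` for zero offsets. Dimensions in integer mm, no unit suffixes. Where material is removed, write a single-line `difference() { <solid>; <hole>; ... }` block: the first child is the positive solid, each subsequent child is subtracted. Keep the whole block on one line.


difference() { translate([306, 381, 0]) cube([4005, 160, 2823]); translate([987, 381, 700]) cube([985, 160, 1898]); }


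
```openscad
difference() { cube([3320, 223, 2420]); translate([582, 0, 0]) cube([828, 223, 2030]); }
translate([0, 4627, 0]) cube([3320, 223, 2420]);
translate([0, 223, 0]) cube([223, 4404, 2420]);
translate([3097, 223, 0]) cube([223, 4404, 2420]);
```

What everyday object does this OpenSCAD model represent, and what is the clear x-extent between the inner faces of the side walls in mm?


A single room. The interior width is 2874 mm.

Four walls enclosing a rectangle with a door in the front wall — a room. Outside width 3320 minus two 223 mm walls gives 2874 mm.


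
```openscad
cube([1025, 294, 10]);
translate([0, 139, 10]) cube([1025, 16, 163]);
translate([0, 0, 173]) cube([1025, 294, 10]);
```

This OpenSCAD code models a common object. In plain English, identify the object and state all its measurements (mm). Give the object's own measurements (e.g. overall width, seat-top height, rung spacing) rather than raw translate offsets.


An I-beam lying along x, 1025 mm long. Overall section height 183 mm. Two flanges 294 mm wide (y) and 10 mm thick, one on the floor and one at the top; a web 16 mm thick runs between them, centred on the flange width.


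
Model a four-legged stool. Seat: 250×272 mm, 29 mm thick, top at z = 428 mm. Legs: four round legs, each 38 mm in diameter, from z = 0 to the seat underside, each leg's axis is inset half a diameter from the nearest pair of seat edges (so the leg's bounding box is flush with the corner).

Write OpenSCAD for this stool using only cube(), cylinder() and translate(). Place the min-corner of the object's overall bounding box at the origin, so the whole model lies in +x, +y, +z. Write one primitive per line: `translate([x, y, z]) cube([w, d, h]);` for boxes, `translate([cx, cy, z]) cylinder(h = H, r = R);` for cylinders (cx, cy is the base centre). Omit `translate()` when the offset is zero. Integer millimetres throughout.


translate([0, 0, 399]) cube([250, 272, 29]);
translate([19, 19, 0]) cylinder(h = 399, r = 19);
translate([231, 19, 0]) cylinder(h = 399, r = 19);
translate([19, 253, 0]) cylinder(h = 399, r = 19);
translate([231, 253, 0]) cylinder(h = 399, r = 19);


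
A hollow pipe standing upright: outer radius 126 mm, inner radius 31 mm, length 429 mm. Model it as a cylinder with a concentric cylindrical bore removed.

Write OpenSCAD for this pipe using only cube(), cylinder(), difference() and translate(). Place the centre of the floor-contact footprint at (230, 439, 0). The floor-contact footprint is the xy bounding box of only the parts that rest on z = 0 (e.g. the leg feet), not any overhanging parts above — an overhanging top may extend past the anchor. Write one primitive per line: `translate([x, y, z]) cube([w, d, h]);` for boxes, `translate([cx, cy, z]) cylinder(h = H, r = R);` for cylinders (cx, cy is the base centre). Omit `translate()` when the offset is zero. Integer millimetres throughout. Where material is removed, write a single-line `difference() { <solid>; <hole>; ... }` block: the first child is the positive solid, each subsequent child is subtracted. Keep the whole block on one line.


difference() { translate([230, 439, 0]) cylinder(h = 429, r = 126); translate([230, 439, 0]) cylinder(h = 429, r = 31); }


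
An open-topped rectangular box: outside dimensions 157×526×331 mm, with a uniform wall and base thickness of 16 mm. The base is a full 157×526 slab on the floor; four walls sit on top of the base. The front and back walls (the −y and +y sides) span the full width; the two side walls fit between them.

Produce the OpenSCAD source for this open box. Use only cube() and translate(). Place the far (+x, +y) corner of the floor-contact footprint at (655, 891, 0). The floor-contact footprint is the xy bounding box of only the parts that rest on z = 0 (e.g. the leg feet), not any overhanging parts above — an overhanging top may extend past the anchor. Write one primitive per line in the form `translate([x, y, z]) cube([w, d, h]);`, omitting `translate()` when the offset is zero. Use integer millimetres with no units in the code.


translate([498, 365, 0]) cube([157, 526, 16]);
translate([498, 365, 16]) cube([157, 16, 315]);
translate([498, 875, 16]) cube([157, 16, 315]);
translate([498, 381, 16]) cube([16, 494, 315]);
translate([639, 381, 16]) cube([16, 494, 315]);
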